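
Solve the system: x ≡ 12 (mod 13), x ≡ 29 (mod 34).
233

Using Chinese Remainder Theorem:
M = 13 × 34 = 442
M1 = 34, M2 = 13
y1 = 34^(-1) mod 13 = 5
y2 = 13^(-1) mod 34 = 21
x = (12×34×5 + 29×13×21) mod 442 = 233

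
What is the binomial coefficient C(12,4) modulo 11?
0

Using Lucas' theorem:
Write n=12 and k=4 in base 11:
n in base 11: [1, 1]
k in base 11: [0, 4]
C(12,4) mod 11 = ∏ C(n_i, k_i) mod 11
Digit binomials (mod 11): C(1,0) = 1; C(1,4) = 0 (k_i > n_i)
Product: 1 × 0 = 0 ≡ 0 (mod 11)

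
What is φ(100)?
40

100 = 2^2 × 5^2
φ(n) = n × ∏(1 - 1/p) for each prime p dividing n
φ(100) = 100 × (1 - 1/2) × (1 - 1/5) = 40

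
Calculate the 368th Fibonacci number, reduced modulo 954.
903

Matrix identity: Q^n = [[F_(n+1), F_n], [F_n, F_(n-1)]] with Q = [[1,1],[1,0]].
n = 368 = 101110000₂. Square-and-multiply, entries mod 954:
Q^1 = [[1,1],[1,0]]
Q^2 = (Q^1)² = [[2,1],[1,1]]
Q^5 = (Q^2)²·Q = [[8,5],[5,3]]
Q^11 = (Q^5)²·Q = [[144,89],[89,55]]
Q^23 = (Q^11)²·Q = [[576,37],[37,539]]
Q^46 = (Q^23)² = [[199,233],[233,920]]
Q^92 = (Q^46)² = [[398,285],[285,113]]
Q^184 = (Q^92)² = [[175,627],[627,502]]
Q^368 = (Q^184)² = [[178,903],[903,229]]
F_368 mod 954 = Q^368[0][1] = 903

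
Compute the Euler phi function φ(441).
252

441 = 3^2 × 7^2
φ(n) = n × ∏(1 - 1/p) for each prime p dividing n
φ(441) = 441 × (1 - 1/3) × (1 - 1/7) = 252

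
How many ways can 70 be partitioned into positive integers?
4087968

p(n) counts ways to write n as a sum of positive integers (order ignored).
Euler's pentagonal recurrence: p(k) = p(k-1) + p(k-2) - p(k-5) - p(k-7) + p(k-12) + p(k-15) - ... (offsets j(3j∓1)/2, signs ++--, p(0)=1, p(<0)=0).
DP table for k = 0..69: p(0)=1, p(1)=1, p(2)=2, p(3)=3, p(4)=5, p(5)=7, p(6)=11, p(7)=15, p(8)=22, p(9)=30, p(10)=42, p(11)=56, p(12)=77, p(13)=101, p(14)=135, p(15)=176, p(16)=231, p(17)=297, p(18)=385, p(19)=490, p(20)=627, p(21)=792, p(22)=1002, p(23)=1255, p(24)=1575, p(25)=1958, p(26)=2436, p(27)=3010, p(28)=3718, p(29)=4565, p(30)=5604, p(31)=6842, p(32)=8349, p(33)=10143, p(34)=12310, p(35)=14883, p(36)=17977, p(37)=21637, p(38)=26015, p(39)=31185, p(40)=37338, p(41)=44583, p(42)=53174, p(43)=63261, p(44)=75175, p(45)=89134, p(46)=105558, p(47)=124754, p(48)=147273, p(49)=173525, p(50)=204226, p(51)=239943, p(52)=281589, p(53)=329931, p(54)=386155, p(55)=451276, p(56)=526823, p(57)=614154, p(58)=715220, p(59)=831820, p(60)=966467, p(61)=1121505, p(62)=1300156, p(63)=1505499, p(64)=1741630, p(65)=2012558, p(66)=2323520, p(67)=2679689, p(68)=3087735, p(69)=3554345.
Final step: p(70) = p(69) + p(68) - p(65) - p(63) + p(58) + p(55) - p(48) - p(44) + p(35) + p(30) - p(19) - p(13) + p(0)
= 3554345 + 3087735 - 2012558 - 1505499 + 715220 + 451276 - 147273 - 75175 + 14883 + 5604 - 490 - 101 + 1
= 4087968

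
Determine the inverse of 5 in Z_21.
17

gcd(5, 21) = 1, so the inverse exists.
Extended Euclidean algorithm on (21, 5):
21 = 4 × 5 + 1  ⟹  1 = (1)·21 + (-4)·5
So (-4)·5 ≡ 1 (mod 21), i.e. 5^(-1) ≡ -4 ≡ 17 (mod 21).
Check: 5 × 17 = 85 ≡ 1 (mod 21)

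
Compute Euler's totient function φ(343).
294

343 = 7^3
φ(n) = n × ∏(1 - 1/p) for each prime p dividing n
φ(343) = 343 × (1 - 1/7) = 294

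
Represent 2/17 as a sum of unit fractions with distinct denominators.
1/9 + 1/153

Greedy algorithm:
2/17: ceiling(17/2) = 9, use 1/9
1/153: ceiling(153/1) = 153, use 1/153
Result: 2/17 = 1/9 + 1/153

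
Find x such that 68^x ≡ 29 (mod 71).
8

Baby-step giant-step with step n = ⌈√71⌉ = 9.
Baby steps 68^j mod 71 (j:value) for j=0..8: 0:1, 1:68, 2:9, 3:44, 4:10, 5:41, 6:19, 7:14, 8:29.
h = 29 is already in the table at j=8, so x = 8.
Check: 68^8 ≡ 29 (mod 71).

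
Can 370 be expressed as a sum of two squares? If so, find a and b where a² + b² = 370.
3² + 19² (a=3, b=19)

Factorization: 370 = 2 × 5 × 37
By Fermat: n is sum of two squares iff every prime p ≡ 3 (mod 4) appears to even power.
All primes ≡ 3 (mod 4) appear to even power.
Search a = 0, 1, 2, … for 370 - a² a perfect square: first hit at a = 3: 370 - 9 = 361 = 19².
370 = 3² + 19² = 9 + 361 ✓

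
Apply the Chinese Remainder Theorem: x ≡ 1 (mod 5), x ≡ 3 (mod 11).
36

Using Chinese Remainder Theorem:
M = 5 × 11 = 55
M1 = 11, M2 = 5
y1 = 11^(-1) mod 5 = 1
y2 = 5^(-1) mod 11 = 9
x = (1×11×1 + 3×5×9) mod 55 = 36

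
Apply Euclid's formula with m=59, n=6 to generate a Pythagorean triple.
(3445, 708, 3517)

Euclid's formula: a = m² - n², b = 2mn, c = m² + n²
m = 59, n = 6
a = 59² - 6² = 3481 - 36 = 3445
b = 2 × 59 × 6 = 708
c = 59² + 6² = 3481 + 36 = 3517
Verification: 3445² + 708² = 11868025 + 501264 = 12369289 = 3517² ✓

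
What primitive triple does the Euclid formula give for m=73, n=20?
(4929, 2920, 5729)

Euclid's formula: a = m² - n², b = 2mn, c = m² + n²
m = 73, n = 20
a = 73² - 20² = 5329 - 400 = 4929
b = 2 × 73 × 20 = 2920
c = 73² + 20² = 5329 + 400 = 5729
Verification: 4929² + 2920² = 24295041 + 8526400 = 32821441 = 5729² ✓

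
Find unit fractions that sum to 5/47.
1/10 + 1/157 + 1/73790

Greedy algorithm:
5/47: ceiling(47/5) = 10, use 1/10
3/470: ceiling(470/3) = 157, use 1/157
1/73790: ceiling(73790/1) = 73790, use 1/73790
Result: 5/47 = 1/10 + 1/157 + 1/73790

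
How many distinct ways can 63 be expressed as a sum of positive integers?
1505499

p(n) counts ways to write n as a sum of positive integers (order ignored).
Euler's pentagonal recurrence: p(k) = p(k-1) + p(k-2) - p(k-5) - p(k-7) + p(k-12) + p(k-15) - ... (offsets j(3j∓1)/2, signs ++--, p(0)=1, p(<0)=0).
DP table for k = 0..62: p(0)=1, p(1)=1, p(2)=2, p(3)=3, p(4)=5, p(5)=7, p(6)=11, p(7)=15, p(8)=22, p(9)=30, p(10)=42, p(11)=56, p(12)=77, p(13)=101, p(14)=135, p(15)=176, p(16)=231, p(17)=297, p(18)=385, p(19)=490, p(20)=627, p(21)=792, p(22)=1002, p(23)=1255, p(24)=1575, p(25)=1958, p(26)=2436, p(27)=3010, p(28)=3718, p(29)=4565, p(30)=5604, p(31)=6842, p(32)=8349, p(33)=10143, p(34)=12310, p(35)=14883, p(36)=17977, p(37)=21637, p(38)=26015, p(39)=31185, p(40)=37338, p(41)=44583, p(42)=53174, p(43)=63261, p(44)=75175, p(45)=89134, p(46)=105558, p(47)=124754, p(48)=147273, p(49)=173525, p(50)=204226, p(51)=239943, p(52)=281589, p(53)=329931, p(54)=386155, p(55)=451276, p(56)=526823, p(57)=614154, p(58)=715220, p(59)=831820, p(60)=966467, p(61)=1121505, p(62)=1300156.
Final step: p(63) = p(62) + p(61) - p(58) - p(56) + p(51) + p(48) - p(41) - p(37) + p(28) + p(23) - p(12) - p(6)
= 1300156 + 1121505 - 715220 - 526823 + 239943 + 147273 - 44583 - 21637 + 3718 + 1255 - 77 - 11
= 1505499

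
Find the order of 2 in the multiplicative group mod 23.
11

23 is prime, so ord(2) divides φ(23) = 22.
Divisors of 22: 1, 2, 11, 22.
Repeated squaring: 2^1 ≡ 2, 2^2 ≡ 4, 2^4 ≡ 16, 2^8 ≡ 3, 2^16 ≡ 9 (mod 23).
Test 2^d mod 23 for each divisor d in increasing order:
2^1 ≡ 2
2^2 ≡ 4
2^11 = 2^8·2^2·2^1 ≡ 1  ← first divisor giving 1
The order is 11.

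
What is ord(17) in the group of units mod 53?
26

53 is prime, so ord(17) divides φ(53) = 52.
Divisors of 52: 1, 2, 4, 13, 26, 52.
Repeated squaring: 17^1 ≡ 17, 17^2 ≡ 24, 17^4 ≡ 46, 17^8 ≡ 49, 17^16 ≡ 16, 17^32 ≡ 44 (mod 53).
Test 17^d mod 53 for each divisor d in increasing order:
17^1 ≡ 17
17^2 ≡ 24
17^4 ≡ 46
17^13 = 17^8·17^4·17^1 ≡ 52
17^26 = 17^16·17^8·17^2 ≡ 1  ← first divisor giving 1
The order is 26.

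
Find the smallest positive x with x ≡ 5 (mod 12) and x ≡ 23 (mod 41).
269

Using Chinese Remainder Theorem:
M = 12 × 41 = 492
M1 = 41, M2 = 12
y1 = 41^(-1) mod 12 = 5
y2 = 12^(-1) mod 41 = 24
x = (5×41×5 + 23×12×24) mod 492 = 269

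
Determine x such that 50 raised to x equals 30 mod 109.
97

Baby-step giant-step with step n = ⌈√109⌉ = 11.
Baby steps 50^j mod 109 (j:value) for j=0..10: 0:1, 1:50, 2:102, 3:86, 4:49, 5:52, 6:93, 7:72, 8:3, 9:41, 10:88.
Giant-step multiplier: 50^(-11) ≡ 50^(108-11) = 50^97 ≡ 30 (mod 109).
Giant steps γ_i = 30·30^i mod 109: γ_0=30, γ_1=28, γ_2=77, γ_3=21, γ_4=85, γ_5=43, γ_6=91, γ_7=5, γ_8=41 (in table at j=9).
x = i·n + j = 8·11 + 9 = 97.
Check: 50^97 ≡ 30 (mod 109).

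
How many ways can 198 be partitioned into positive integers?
3345365983698

p(n) counts ways to write n as a sum of positive integers (order ignored).
Euler's pentagonal recurrence: p(k) = p(k-1) + p(k-2) - p(k-5) - p(k-7) + p(k-12) + p(k-15) - ... (offsets j(3j∓1)/2, signs ++--, p(0)=1, p(<0)=0).
DP table for k = 0..197: p(0)=1, p(1)=1, p(2)=2, p(3)=3, p(4)=5, p(5)=7, p(6)=11, p(7)=15, p(8)=22, p(9)=30, p(10)=42, p(11)=56, p(12)=77, p(13)=101, p(14)=135, p(15)=176, p(16)=231, p(17)=297, p(18)=385, p(19)=490, p(20)=627, p(21)=792, p(22)=1002, p(23)=1255, p(24)=1575, p(25)=1958, p(26)=2436, p(27)=3010, p(28)=3718, p(29)=4565, p(30)=5604, p(31)=6842, p(32)=8349, p(33)=10143, p(34)=12310, p(35)=14883, p(36)=17977, p(37)=21637, p(38)=26015, p(39)=31185, p(40)=37338, p(41)=44583, p(42)=53174, p(43)=63261, p(44)=75175, p(45)=89134, p(46)=105558, p(47)=124754, p(48)=147273, p(49)=173525, p(50)=204226, p(51)=239943, p(52)=281589, p(53)=329931, p(54)=386155, p(55)=451276, p(56)=526823, p(57)=614154, p(58)=715220, p(59)=831820, p(60)=966467, p(61)=1121505, p(62)=1300156, p(63)=1505499, p(64)=1741630, p(65)=2012558, p(66)=2323520, p(67)=2679689, p(68)=3087735, p(69)=3554345, p(70)=4087968, p(71)=4697205, p(72)=5392783, p(73)=6185689, p(74)=7089500, p(75)=8118264, p(76)=9289091, p(77)=10619863, p(78)=12132164, p(79)=13848650, p(80)=15796476, p(81)=18004327, p(82)=20506255, p(83)=23338469, p(84)=26543660, p(85)=30167357, p(86)=34262962, p(87)=38887673, p(88)=44108109, p(89)=49995925, p(90)=56634173, p(91)=64112359, p(92)=72533807, p(93)=82010177, p(94)=92669720, p(95)=104651419, p(96)=118114304, p(97)=133230930, p(98)=150198136, p(99)=169229875, p(100)=190569292, p(101)=214481126, p(102)=241265379, p(103)=271248950, p(104)=304801365, p(105)=342325709, p(106)=384276336, p(107)=431149389, p(108)=483502844, p(109)=541946240, p(110)=607163746, p(111)=679903203, p(112)=761002156, p(113)=851376628, p(114)=952050665, p(115)=1064144451, p(116)=1188908248, p(117)=1327710076, p(118)=1482074143, p(119)=1653668665, p(120)=1844349560, p(121)=2056148051, p(122)=2291320912, p(123)=2552338241, p(124)=2841940500, p(125)=3163127352, p(126)=3519222692, p(127)=3913864295, p(128)=4351078600, p(129)=4835271870, p(130)=5371315400, p(131)=5964539504, p(132)=6620830889, p(133)=7346629512, p(134)=8149040695, p(135)=9035836076, p(136)=10015581680, p(137)=11097645016, p(138)=12292341831, p(139)=13610949895, p(140)=15065878135, p(141)=16670689208, p(142)=18440293320, p(143)=20390982757, p(144)=22540654445, p(145)=24908858009, p(146)=27517052599, p(147)=30388671978, p(148)=33549419497, p(149)=37027355200, p(150)=40853235313, p(151)=45060624582, p(152)=49686288421, p(153)=54770336324, p(154)=60356673280, p(155)=66493182097, p(156)=73232243759, p(157)=80630964769, p(158)=88751778802, p(159)=97662728555, p(160)=107438159466, p(161)=118159068427, p(162)=129913904637, p(163)=142798995930, p(164)=156919475295, p(165)=172389800255, p(166)=189334822579, p(167)=207890420102, p(168)=228204732751, p(169)=250438925115, p(170)=274768617130, p(171)=301384802048, p(172)=330495499613, p(173)=362326859895, p(174)=397125074750, p(175)=435157697830, p(176)=476715857290, p(177)=522115831195, p(178)=571701605655, p(179)=625846753120, p(180)=684957390936, p(181)=749474411781, p(182)=819876908323, p(183)=896684817527, p(184)=980462880430, p(185)=1071823774337, p(186)=1171432692373, p(187)=1280011042268, p(188)=1398341745571, p(189)=1527273599625, p(190)=1667727404093, p(191)=1820701100652, p(192)=1987276856363, p(193)=2168627105469, p(194)=2366022741845, p(195)=2580840212973, p(196)=2814570987591, p(197)=3068829878530.
Final step: p(198) = p(197) + p(196) - p(193) - p(191) + p(186) + p(183) - p(176) - p(172) + p(163) + p(158) - p(147) - p(141) + p(128) + p(121) - p(106) - p(98) + p(81) + p(72) - p(53) - p(43) + p(22) + p(11)
= 3068829878530 + 2814570987591 - 2168627105469 - 1820701100652 + 1171432692373 + 896684817527 - 476715857290 - 330495499613 + 142798995930 + 88751778802 - 30388671978 - 16670689208 + 4351078600 + 2056148051 - 384276336 - 150198136 + 18004327 + 5392783 - 329931 - 63261 + 1002 + 56
= 3345365983698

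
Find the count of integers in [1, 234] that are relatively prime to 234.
72

234 = 2 × 3^2 × 13
φ(n) = n × ∏(1 - 1/p) for each prime p dividing n
φ(234) = 234 × (1 - 1/2) × (1 - 1/3) × (1 - 1/13) = 72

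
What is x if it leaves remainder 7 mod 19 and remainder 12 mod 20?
292

Using Chinese Remainder Theorem:
M = 19 × 20 = 380
M1 = 20, M2 = 19
y1 = 20^(-1) mod 19 = 1
y2 = 19^(-1) mod 20 = 19
x = (7×20×1 + 12×19×19) mod 380 = 292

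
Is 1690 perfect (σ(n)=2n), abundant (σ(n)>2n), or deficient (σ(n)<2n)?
deficient

Proper divisors of 1690: sum = 1 + 2 + 5 + 10 + 13 + 26 + 65 + 130 + 169 + 338 + 845 = 1604
Since 1604 < 1690, 1690 is deficient.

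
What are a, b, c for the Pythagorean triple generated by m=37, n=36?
(73, 2664, 2665)

Euclid's formula: a = m² - n², b = 2mn, c = m² + n²
m = 37, n = 36
a = 37² - 36² = 1369 - 1296 = 73
b = 2 × 37 × 36 = 2664
c = 37² + 36² = 1369 + 1296 = 2665
Verification: 73² + 2664² = 5329 + 7096896 = 7102225 = 2665² ✓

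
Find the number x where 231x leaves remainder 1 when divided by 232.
231

gcd(231, 232) = 1, so the inverse exists.
Extended Euclidean algorithm on (232, 231):
232 = 1 × 231 + 1  ⟹  1 = (1)·232 + (-1)·231
So (-1)·231 ≡ 1 (mod 232), i.e. 231^(-1) ≡ -1 ≡ 231 (mod 232).
Check: 231 × 231 = 53361 ≡ 1 (mod 232)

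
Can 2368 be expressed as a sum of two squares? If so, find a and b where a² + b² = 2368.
8² + 48² (a=8, b=48)

Factorization: 2368 = 2^6 × 37
By Fermat: n is sum of two squares iff every prime p ≡ 3 (mod 4) appears to even power.
All primes ≡ 3 (mod 4) appear to even power.
Search a = 0, 1, 2, … for 2368 - a² a perfect square: first hit at a = 8: 2368 - 64 = 2304 = 48².
2368 = 8² + 48² = 64 + 2304 ✓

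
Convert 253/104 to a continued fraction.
[2; 2, 3, 4, 1, 2]

Euclidean algorithm steps:
253 = 2 × 104 + 45
104 = 2 × 45 + 14
45 = 3 × 14 + 3
14 = 4 × 3 + 2
3 = 1 × 2 + 1
2 = 2 × 1 + 0
Continued fraction: [2; 2, 3, 4, 1, 2]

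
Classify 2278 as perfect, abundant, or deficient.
deficient

Proper divisors of 2278: sum = 1 + 2 + 17 + 34 + 67 + 134 + 1139 = 1394
Since 1394 < 2278, 2278 is deficient.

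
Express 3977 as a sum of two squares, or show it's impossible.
16² + 61² (a=16, b=61)

Factorization: 3977 = 41 × 97
By Fermat: n is sum of two squares iff every prime p ≡ 3 (mod 4) appears to even power.
All primes ≡ 3 (mod 4) appear to even power.
Search a = 0, 1, 2, … for 3977 - a² a perfect square: first hit at a = 16: 3977 - 256 = 3721 = 61².
3977 = 16² + 61² = 256 + 3721 ✓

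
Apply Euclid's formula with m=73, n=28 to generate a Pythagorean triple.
(4545, 4088, 6113)

Euclid's formula: a = m² - n², b = 2mn, c = m² + n²
m = 73, n = 28
a = 73² - 28² = 5329 - 784 = 4545
b = 2 × 73 × 28 = 4088
c = 73² + 28² = 5329 + 784 = 6113
Verification: 4545² + 4088² = 20657025 + 16711744 = 37368769 = 6113² ✓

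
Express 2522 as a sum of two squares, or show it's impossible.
11² + 49² (a=11, b=49)

Factorization: 2522 = 2 × 13 × 97
By Fermat: n is sum of two squares iff every prime p ≡ 3 (mod 4) appears to even power.
All primes ≡ 3 (mod 4) appear to even power.
Search a = 0, 1, 2, … for 2522 - a² a perfect square: first hit at a = 11: 2522 - 121 = 2401 = 49².
2522 = 11² + 49² = 121 + 2401 ✓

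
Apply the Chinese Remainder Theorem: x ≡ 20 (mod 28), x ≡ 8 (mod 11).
272

Using Chinese Remainder Theorem:
M = 28 × 11 = 308
M1 = 11, M2 = 28
y1 = 11^(-1) mod 28 = 23
y2 = 28^(-1) mod 11 = 2
x = (20×11×23 + 8×28×2) mod 308 = 272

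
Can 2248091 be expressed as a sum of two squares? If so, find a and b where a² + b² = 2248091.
Not possible

Factorization: 2248091 = 131^3
By Fermat: n is sum of two squares iff every prime p ≡ 3 (mod 4) appears to even power.
Prime(s) ≡ 3 (mod 4) with odd exponent: [(131, 3)]
Therefore 2248091 cannot be expressed as a² + b².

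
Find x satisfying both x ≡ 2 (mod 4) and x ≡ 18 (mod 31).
18

Using Chinese Remainder Theorem:
M = 4 × 31 = 124
M1 = 31, M2 = 4
y1 = 31^(-1) mod 4 = 3
y2 = 4^(-1) mod 31 = 8
x = (2×31×3 + 18×4×8) mod 124 = 18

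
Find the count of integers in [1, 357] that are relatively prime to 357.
192

357 = 3 × 7 × 17
φ(n) = n × ∏(1 - 1/p) for each prime p dividing n
φ(357) = 357 × (1 - 1/3) × (1 - 1/7) × (1 - 1/17) = 192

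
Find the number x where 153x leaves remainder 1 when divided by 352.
329

gcd(153, 352) = 1, so the inverse exists.
Extended Euclidean algorithm on (352, 153):
352 = 2 × 153 + 46  ⟹  46 = (1)·352 + (-2)·153
153 = 3 × 46 + 15  ⟹  15 = (-3)·352 + (7)·153
46 = 3 × 15 + 1  ⟹  1 = (10)·352 + (-23)·153
So (-23)·153 ≡ 1 (mod 352), i.e. 153^(-1) ≡ -23 ≡ 329 (mod 352).
Check: 153 × 329 = 50337 ≡ 1 (mod 352)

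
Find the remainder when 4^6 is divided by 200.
96

Repeated squaring. Binary of 6 = 110.
4^1 ≡ 4 (mod 200); 4^2 ≡ 16 (mod 200); 4^4 ≡ 56 (mod 200)
4^6 = 4^2 × 4^4 ≡ 96 (mod 200)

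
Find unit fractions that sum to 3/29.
1/10 + 1/290

Greedy algorithm:
3/29: ceiling(29/3) = 10, use 1/10
1/290: ceiling(290/1) = 290, use 1/290
Result: 3/29 = 1/10 + 1/290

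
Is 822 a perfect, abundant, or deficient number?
abundant

Proper divisors of 822: sum = 1 + 2 + 3 + 6 + 137 + 274 + 411 = 834
Since 834 > 822, 822 is abundant.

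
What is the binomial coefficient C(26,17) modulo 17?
1

Using Lucas' theorem:
Write n=26 and k=17 in base 17:
n in base 17: [1, 9]
k in base 17: [1, 0]
C(26,17) mod 17 = ∏ C(n_i, k_i) mod 17
Digit binomials (mod 17): C(1,1) = 1; C(9,0) = 1
Product: 1 × 1 = 1 ≡ 1 (mod 17)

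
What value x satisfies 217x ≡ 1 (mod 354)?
31

gcd(217, 354) = 1, so the inverse exists.
Extended Euclidean algorithm on (354, 217):
354 = 1 × 217 + 137  ⟹  137 = (1)·354 + (-1)·217
217 = 1 × 137 + 80  ⟹  80 = (-1)·354 + (2)·217
137 = 1 × 80 + 57  ⟹  57 = (2)·354 + (-3)·217
80 = 1 × 57 + 23  ⟹  23 = (-3)·354 + (5)·217
57 = 2 × 23 + 11  ⟹  11 = (8)·354 + (-13)·217
23 = 2 × 11 + 1  ⟹  1 = (-19)·354 + (31)·217
So (31)·217 ≡ 1 (mod 354), i.e. 217^(-1) ≡ 31 (mod 354).
Check: 217 × 31 = 6727 ≡ 1 (mod 354)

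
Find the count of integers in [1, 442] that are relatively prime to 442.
192

442 = 2 × 13 × 17
φ(n) = n × ∏(1 - 1/p) for each prime p dividing n
φ(442) = 442 × (1 - 1/2) × (1 - 1/13) × (1 - 1/17) = 192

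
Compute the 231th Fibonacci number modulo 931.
895

Matrix identity: Q^n = [[F_(n+1), F_n], [F_n, F_(n-1)]] with Q = [[1,1],[1,0]].
n = 231 = 11100111₂. Square-and-multiply, entries mod 931:
Q^1 = [[1,1],[1,0]]
Q^3 = (Q^1)²·Q = [[3,2],[2,1]]
Q^7 = (Q^3)²·Q = [[21,13],[13,8]]
Q^14 = (Q^7)² = [[610,377],[377,233]]
Q^28 = (Q^14)² = [[317,340],[340,908]]
Q^57 = (Q^28)²·Q = [[440,97],[97,343]]
Q^115 = (Q^57)²·Q = [[591,51],[51,540]]
Q^231 = (Q^115)²·Q = [[854,895],[895,890]]
F_231 mod 931 = Q^231[0][1] = 895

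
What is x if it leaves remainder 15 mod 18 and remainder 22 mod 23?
321

Using Chinese Remainder Theorem:
M = 18 × 23 = 414
M1 = 23, M2 = 18
y1 = 23^(-1) mod 18 = 11
y2 = 18^(-1) mod 23 = 9
x = (15×23×11 + 22×18×9) mod 414 = 321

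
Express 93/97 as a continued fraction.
[0; 1, 23, 4]

Euclidean algorithm steps:
93 = 0 × 97 + 93
97 = 1 × 93 + 4
93 = 23 × 4 + 1
4 = 4 × 1 + 0
Continued fraction: [0; 1, 23, 4]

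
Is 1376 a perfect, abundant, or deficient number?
abundant

Proper divisors of 1376: sum = 1 + 2 + 4 + 8 + 16 + 32 + 43 + 86 + 172 + 344 + 688 = 1396
Since 1396 > 1376, 1376 is abundant.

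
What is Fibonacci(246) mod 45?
8

Matrix identity: Q^n = [[F_(n+1), F_n], [F_n, F_(n-1)]] with Q = [[1,1],[1,0]].
n = 246 = 11110110₂. Square-and-multiply, entries mod 45:
Q^1 = [[1,1],[1,0]]
Q^3 = (Q^1)²·Q = [[3,2],[2,1]]
Q^7 = (Q^3)²·Q = [[21,13],[13,8]]
Q^15 = (Q^7)²·Q = [[42,25],[25,17]]
Q^30 = (Q^15)² = [[4,35],[35,14]]
Q^61 = (Q^30)²·Q = [[26,26],[26,0]]
Q^123 = (Q^61)²·Q = [[3,2],[2,1]]
Q^246 = (Q^123)² = [[13,8],[8,5]]
F_246 mod 45 = Q^246[0][1] = 8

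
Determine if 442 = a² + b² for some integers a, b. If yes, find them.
1² + 21² (a=1, b=21)

Factorization: 442 = 2 × 13 × 17
By Fermat: n is sum of two squares iff every prime p ≡ 3 (mod 4) appears to even power.
All primes ≡ 3 (mod 4) appear to even power.
Search a = 0, 1, 2, … for 442 - a² a perfect square: first hit at a = 1: 442 - 1 = 441 = 21².
442 = 1² + 21² = 1 + 441 ✓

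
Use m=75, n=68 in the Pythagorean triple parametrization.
(1001, 10200, 10249)

Euclid's formula: a = m² - n², b = 2mn, c = m² + n²
m = 75, n = 68
a = 75² - 68² = 5625 - 4624 = 1001
b = 2 × 75 × 68 = 10200
c = 75² + 68² = 5625 + 4624 = 10249
Verification: 1001² + 10200² = 1002001 + 104040000 = 105042001 = 10249² ✓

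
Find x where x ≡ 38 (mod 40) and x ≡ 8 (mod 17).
518

Using Chinese Remainder Theorem:
M = 40 × 17 = 680
M1 = 17, M2 = 40
y1 = 17^(-1) mod 40 = 33
y2 = 40^(-1) mod 17 = 3
x = (38×17×33 + 8×40×3) mod 680 = 518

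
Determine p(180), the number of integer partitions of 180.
684957390936

p(n) counts ways to write n as a sum of positive integers (order ignored).
Euler's pentagonal recurrence: p(k) = p(k-1) + p(k-2) - p(k-5) - p(k-7) + p(k-12) + p(k-15) - ... (offsets j(3j∓1)/2, signs ++--, p(0)=1, p(<0)=0).
DP table for k = 0..179: p(0)=1, p(1)=1, p(2)=2, p(3)=3, p(4)=5, p(5)=7, p(6)=11, p(7)=15, p(8)=22, p(9)=30, p(10)=42, p(11)=56, p(12)=77, p(13)=101, p(14)=135, p(15)=176, p(16)=231, p(17)=297, p(18)=385, p(19)=490, p(20)=627, p(21)=792, p(22)=1002, p(23)=1255, p(24)=1575, p(25)=1958, p(26)=2436, p(27)=3010, p(28)=3718, p(29)=4565, p(30)=5604, p(31)=6842, p(32)=8349, p(33)=10143, p(34)=12310, p(35)=14883, p(36)=17977, p(37)=21637, p(38)=26015, p(39)=31185, p(40)=37338, p(41)=44583, p(42)=53174, p(43)=63261, p(44)=75175, p(45)=89134, p(46)=105558, p(47)=124754, p(48)=147273, p(49)=173525, p(50)=204226, p(51)=239943, p(52)=281589, p(53)=329931, p(54)=386155, p(55)=451276, p(56)=526823, p(57)=614154, p(58)=715220, p(59)=831820, p(60)=966467, p(61)=1121505, p(62)=1300156, p(63)=1505499, p(64)=1741630, p(65)=2012558, p(66)=2323520, p(67)=2679689, p(68)=3087735, p(69)=3554345, p(70)=4087968, p(71)=4697205, p(72)=5392783, p(73)=6185689, p(74)=7089500, p(75)=8118264, p(76)=9289091, p(77)=10619863, p(78)=12132164, p(79)=13848650, p(80)=15796476, p(81)=18004327, p(82)=20506255, p(83)=23338469, p(84)=26543660, p(85)=30167357, p(86)=34262962, p(87)=38887673, p(88)=44108109, p(89)=49995925, p(90)=56634173, p(91)=64112359, p(92)=72533807, p(93)=82010177, p(94)=92669720, p(95)=104651419, p(96)=118114304, p(97)=133230930, p(98)=150198136, p(99)=169229875, p(100)=190569292, p(101)=214481126, p(102)=241265379, p(103)=271248950, p(104)=304801365, p(105)=342325709, p(106)=384276336, p(107)=431149389, p(108)=483502844, p(109)=541946240, p(110)=607163746, p(111)=679903203, p(112)=761002156, p(113)=851376628, p(114)=952050665, p(115)=1064144451, p(116)=1188908248, p(117)=1327710076, p(118)=1482074143, p(119)=1653668665, p(120)=1844349560, p(121)=2056148051, p(122)=2291320912, p(123)=2552338241, p(124)=2841940500, p(125)=3163127352, p(126)=3519222692, p(127)=3913864295, p(128)=4351078600, p(129)=4835271870, p(130)=5371315400, p(131)=5964539504, p(132)=6620830889, p(133)=7346629512, p(134)=8149040695, p(135)=9035836076, p(136)=10015581680, p(137)=11097645016, p(138)=12292341831, p(139)=13610949895, p(140)=15065878135, p(141)=16670689208, p(142)=18440293320, p(143)=20390982757, p(144)=22540654445, p(145)=24908858009, p(146)=27517052599, p(147)=30388671978, p(148)=33549419497, p(149)=37027355200, p(150)=40853235313, p(151)=45060624582, p(152)=49686288421, p(153)=54770336324, p(154)=60356673280, p(155)=66493182097, p(156)=73232243759, p(157)=80630964769, p(158)=88751778802, p(159)=97662728555, p(160)=107438159466, p(161)=118159068427, p(162)=129913904637, p(163)=142798995930, p(164)=156919475295, p(165)=172389800255, p(166)=189334822579, p(167)=207890420102, p(168)=228204732751, p(169)=250438925115, p(170)=274768617130, p(171)=301384802048, p(172)=330495499613, p(173)=362326859895, p(174)=397125074750, p(175)=435157697830, p(176)=476715857290, p(177)=522115831195, p(178)=571701605655, p(179)=625846753120.
Final step: p(180) = p(179) + p(178) - p(175) - p(173) + p(168) + p(165) - p(158) - p(154) + p(145) + p(140) - p(129) - p(123) + p(110) + p(103) - p(88) - p(80) + p(63) + p(54) - p(35) - p(25) + p(4)
= 625846753120 + 571701605655 - 435157697830 - 362326859895 + 228204732751 + 172389800255 - 88751778802 - 60356673280 + 24908858009 + 15065878135 - 4835271870 - 2552338241 + 607163746 + 271248950 - 44108109 - 15796476 + 1505499 + 386155 - 14883 - 1958 + 5
= 684957390936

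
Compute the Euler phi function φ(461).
460

461 = 461
φ(n) = n × ∏(1 - 1/p) for each prime p dividing n
φ(461) = 461 × (1 - 1/461) = 460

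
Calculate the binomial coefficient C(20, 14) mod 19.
0

Using Lucas' theorem:
Write n=20 and k=14 in base 19:
n in base 19: [1, 1]
k in base 19: [0, 14]
C(20,14) mod 19 = ∏ C(n_i, k_i) mod 19
Digit binomials (mod 19): C(1,0) = 1; C(1,14) = 0 (k_i > n_i)
Product: 1 × 0 = 0 ≡ 0 (mod 19)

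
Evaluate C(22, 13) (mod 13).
1

Using Lucas' theorem:
Write n=22 and k=13 in base 13:
n in base 13: [1, 9]
k in base 13: [1, 0]
C(22,13) mod 13 = ∏ C(n_i, k_i) mod 13
Digit binomials (mod 13): C(1,1) = 1; C(9,0) = 1
Product: 1 × 1 = 1 ≡ 1 (mod 13)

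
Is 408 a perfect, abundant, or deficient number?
abundant

Proper divisors of 408: sum = 1 + 2 + 3 + 4 + 6 + 8 + 12 + 17 + 24 + 34 + 51 + 68 + 102 + 136 + 204 = 672
Since 672 > 408, 408 is abundant.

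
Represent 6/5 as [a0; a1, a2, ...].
[1; 5]

Euclidean algorithm steps:
6 = 1 × 5 + 1
5 = 5 × 1 + 0
Continued fraction: [1; 5]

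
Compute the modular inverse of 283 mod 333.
313

gcd(283, 333) = 1, so the inverse exists.
Extended Euclidean algorithm on (333, 283):
333 = 1 × 283 + 50  ⟹  50 = (1)·333 + (-1)·283
283 = 5 × 50 + 33  ⟹  33 = (-5)·333 + (6)·283
50 = 1 × 33 + 17  ⟹  17 = (6)·333 + (-7)·283
33 = 1 × 17 + 16  ⟹  16 = (-11)·333 + (13)·283
17 = 1 × 16 + 1  ⟹  1 = (17)·333 + (-20)·283
So (-20)·283 ≡ 1 (mod 333), i.e. 283^(-1) ≡ -20 ≡ 313 (mod 333).
Check: 283 × 313 = 88579 ≡ 1 (mod 333)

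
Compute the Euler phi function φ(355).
280

355 = 5 × 71
φ(n) = n × ∏(1 - 1/p) for each prime p dividing n
φ(355) = 355 × (1 - 1/5) × (1 - 1/71) = 280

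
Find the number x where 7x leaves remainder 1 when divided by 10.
3

gcd(7, 10) = 1, so the inverse exists.
Extended Euclidean algorithm on (10, 7):
10 = 1 × 7 + 3  ⟹  3 = (1)·10 + (-1)·7
7 = 2 × 3 + 1  ⟹  1 = (-2)·10 + (3)·7
So (3)·7 ≡ 1 (mod 10), i.e. 7^(-1) ≡ 3 (mod 10).
Check: 7 × 3 = 21 ≡ 1 (mod 10)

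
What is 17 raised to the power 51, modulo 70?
13

Repeated squaring. Binary of 51 = 110011.
17^1 ≡ 17 (mod 70); 17^2 ≡ 9 (mod 70); 17^4 ≡ 11 (mod 70); 17^8 ≡ 51 (mod 70); 17^16 ≡ 11 (mod 70); 17^32 ≡ 51 (mod 70)
17^51 = 17^1 × 17^2 × 17^16 × 17^32 ≡ 13 (mod 70)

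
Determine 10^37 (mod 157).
146

Repeated squaring. Binary of 37 = 100101.
10^1 ≡ 10 (mod 157); 10^2 ≡ 100 (mod 157); 10^4 ≡ 109 (mod 157); 10^8 ≡ 106 (mod 157); 10^16 ≡ 89 (mod 157); 10^32 ≡ 71 (mod 157)
10^37 = 10^1 × 10^4 × 10^32 ≡ 146 (mod 157)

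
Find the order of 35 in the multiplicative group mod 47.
46

47 is prime, so ord(35) divides φ(47) = 46.
Divisors of 46: 1, 2, 23, 46.
Repeated squaring: 35^1 ≡ 35, 35^2 ≡ 3, 35^4 ≡ 9, 35^8 ≡ 34, 35^16 ≡ 28, 35^32 ≡ 32 (mod 47).
Test 35^d mod 47 for each divisor d in increasing order:
35^1 ≡ 35
35^2 ≡ 3
35^23 = 35^16·35^4·35^2·35^1 ≡ 46
35^46 = 35^32·35^8·35^4·35^2 ≡ 1  ← first divisor giving 1
The order is 46.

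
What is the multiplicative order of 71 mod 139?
69

139 is prime, so ord(71) divides φ(139) = 138.
Divisors of 138: 1, 2, 3, 6, 23, 46, 69, 138.
Repeated squaring: 71^1 ≡ 71, 71^2 ≡ 37, 71^4 ≡ 118, 71^8 ≡ 24, 71^16 ≡ 20, 71^32 ≡ 122, 71^64 ≡ 11, 71^128 ≡ 121 (mod 139).
Test 71^d mod 139 for each divisor d in increasing order:
71^1 ≡ 71
71^2 ≡ 37
71^3 = 71^2·71^1 ≡ 125
71^6 = 71^4·71^2 ≡ 57
71^23 = 71^16·71^4·71^2·71^1 ≡ 42
71^46 = 71^32·71^8·71^4·71^2 ≡ 96
71^69 = 71^64·71^4·71^1 ≡ 1  ← first divisor giving 1
The order is 69.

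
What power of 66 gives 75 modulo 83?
74

Baby-step giant-step with step n = ⌈√83⌉ = 10.
Baby steps 66^j mod 83 (j:value) for j=0..9: 0:1, 1:66, 2:40, 3:67, 4:23, 5:24, 6:7, 7:47, 8:31, 9:54.
Giant-step multiplier: 66^(-10) ≡ 66^(82-10) = 66^72 ≡ 33 (mod 83).
Giant steps γ_i = 75·33^i mod 83: γ_0=75, γ_1=68, γ_2=3, γ_3=16, γ_4=30, γ_5=77, γ_6=51, γ_7=23 (in table at j=4).
x = i·n + j = 7·10 + 4 = 74.
Check: 66^74 ≡ 75 (mod 83).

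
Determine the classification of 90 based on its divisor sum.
abundant

Proper divisors of 90: sum = 1 + 2 + 3 + 5 + 6 + 9 + 10 + 15 + 18 + 30 + 45 = 144
Since 144 > 90, 90 is abundant.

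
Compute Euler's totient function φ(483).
264

483 = 3 × 7 × 23
φ(n) = n × ∏(1 - 1/p) for each prime p dividing n
φ(483) = 483 × (1 - 1/3) × (1 - 1/7) × (1 - 1/23) = 264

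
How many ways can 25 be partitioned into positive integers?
1958

p(n) counts ways to write n as a sum of positive integers (order ignored).
Euler's pentagonal recurrence: p(k) = p(k-1) + p(k-2) - p(k-5) - p(k-7) + p(k-12) + p(k-15) - ... (offsets j(3j∓1)/2, signs ++--, p(0)=1, p(<0)=0).
DP table for k = 0..24: p(0)=1, p(1)=1, p(2)=2, p(3)=3, p(4)=5, p(5)=7, p(6)=11, p(7)=15, p(8)=22, p(9)=30, p(10)=42, p(11)=56, p(12)=77, p(13)=101, p(14)=135, p(15)=176, p(16)=231, p(17)=297, p(18)=385, p(19)=490, p(20)=627, p(21)=792, p(22)=1002, p(23)=1255, p(24)=1575.
Final step: p(25) = p(24) + p(23) - p(20) - p(18) + p(13) + p(10) - p(3)
= 1575 + 1255 - 627 - 385 + 101 + 42 - 3
= 1958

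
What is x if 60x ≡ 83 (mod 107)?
x ≡ 21 (mod 107)

gcd(60, 107) = 1, which divides 83, so solutions exist.
Find 60^(-1) mod 107 by the extended Euclidean algorithm:
107 = 1 × 60 + 47  ⟹  47 = (1)·107 + (-1)·60
60 = 1 × 47 + 13  ⟹  13 = (-1)·107 + (2)·60
47 = 3 × 13 + 8  ⟹  8 = (4)·107 + (-7)·60
13 = 1 × 8 + 5  ⟹  5 = (-5)·107 + (9)·60
8 = 1 × 5 + 3  ⟹  3 = (9)·107 + (-16)·60
5 = 1 × 3 + 2  ⟹  2 = (-14)·107 + (25)·60
3 = 1 × 2 + 1  ⟹  1 = (23)·107 + (-41)·60
So (-41)·60 ≡ 1 (mod 107), i.e. 60^(-1) ≡ -41 ≡ 66 (mod 107).
x ≡ 66 × 83 = 5478 ≡ 21 (mod 107).
Check: 60 × 21 = 1260 ≡ 83 (mod 107).
Unique solution: x ≡ 21 (mod 107)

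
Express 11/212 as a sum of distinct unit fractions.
1/20 + 1/530

Greedy algorithm:
11/212: ceiling(212/11) = 20, use 1/20
1/530: ceiling(530/1) = 530, use 1/530
Result: 11/212 = 1/20 + 1/530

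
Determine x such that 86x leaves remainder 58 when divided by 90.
x ≡ 8 (mod 45)

gcd(86, 90) = 2, which divides 58, so solutions exist.
Divide through by 2: 43x ≡ 29 (mod 45).
Find 43^(-1) mod 45 by the extended Euclidean algorithm:
45 = 1 × 43 + 2  ⟹  2 = (1)·45 + (-1)·43
43 = 21 × 2 + 1  ⟹  1 = (-21)·45 + (22)·43
So (22)·43 ≡ 1 (mod 45), i.e. 43^(-1) ≡ 22 (mod 45).
x ≡ 22 × 29 = 638 ≡ 8 (mod 45).
Check: 86 × 8 = 688 ≡ 58 (mod 90).
x ≡ 8 (mod 45), giving 2 solutions mod 90.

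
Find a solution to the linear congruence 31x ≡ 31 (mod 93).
x ≡ 1 (mod 3)

gcd(31, 93) = 31, which divides 31, so solutions exist.
Divide through by 31: x ≡ 1 (mod 3).
The coefficient of x is now 1, so x ≡ 1 (mod 3).
Check: 31 × 1 = 31 ≡ 31 (mod 93).
x ≡ 1 (mod 3), giving 31 solutions mod 93.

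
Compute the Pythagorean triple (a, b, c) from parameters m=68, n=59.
(1143, 8024, 8105)

Euclid's formula: a = m² - n², b = 2mn, c = m² + n²
m = 68, n = 59
a = 68² - 59² = 4624 - 3481 = 1143
b = 2 × 68 × 59 = 8024
c = 68² + 59² = 4624 + 3481 = 8105
Verification: 1143² + 8024² = 1306449 + 64384576 = 65691025 = 8105² ✓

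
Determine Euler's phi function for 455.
288

455 = 5 × 7 × 13
φ(n) = n × ∏(1 - 1/p) for each prime p dividing n
φ(455) = 455 × (1 - 1/5) × (1 - 1/7) × (1 - 1/13) = 288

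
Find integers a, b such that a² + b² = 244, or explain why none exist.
10² + 12² (a=10, b=12)

Factorization: 244 = 2^2 × 61
By Fermat: n is sum of two squares iff every prime p ≡ 3 (mod 4) appears to even power.
All primes ≡ 3 (mod 4) appear to even power.
Search a = 0, 1, 2, … for 244 - a² a perfect square: first hit at a = 10: 244 - 100 = 144 = 12².
244 = 10² + 12² = 100 + 144 ✓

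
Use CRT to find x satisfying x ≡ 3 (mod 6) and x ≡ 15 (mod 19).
15

Using Chinese Remainder Theorem:
M = 6 × 19 = 114
M1 = 19, M2 = 6
y1 = 19^(-1) mod 6 = 1
y2 = 6^(-1) mod 19 = 16
x = (3×19×1 + 15×6×16) mod 114 = 15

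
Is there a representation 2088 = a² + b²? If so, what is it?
18² + 42² (a=18, b=42)

Factorization: 2088 = 2^3 × 3^2 × 29
By Fermat: n is sum of two squares iff every prime p ≡ 3 (mod 4) appears to even power.
All primes ≡ 3 (mod 4) appear to even power.
Search a = 0, 1, 2, … for 2088 - a² a perfect square: first hit at a = 18: 2088 - 324 = 1764 = 42².
2088 = 18² + 42² = 324 + 1764 ✓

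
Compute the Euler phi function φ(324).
108

324 = 2^2 × 3^4
φ(n) = n × ∏(1 - 1/p) for each prime p dividing n
φ(324) = 324 × (1 - 1/2) × (1 - 1/3) = 108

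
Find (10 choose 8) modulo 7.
3

Using Lucas' theorem:
Write n=10 and k=8 in base 7:
n in base 7: [1, 3]
k in base 7: [1, 1]
C(10,8) mod 7 = ∏ C(n_i, k_i) mod 7
Digit binomials (mod 7): C(1,1) = 1; C(3,1) = 3
Product: 1 × 3 = 3 ≡ 3 (mod 7)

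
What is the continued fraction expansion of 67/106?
[0; 1, 1, 1, 2, 1, 1, 5]

Euclidean algorithm steps:
67 = 0 × 106 + 67
106 = 1 × 67 + 39
67 = 1 × 39 + 28
39 = 1 × 28 + 11
28 = 2 × 11 + 6
11 = 1 × 6 + 5
6 = 1 × 5 + 1
5 = 5 × 1 + 0
Continued fraction: [0; 1, 1, 1, 2, 1, 1, 5]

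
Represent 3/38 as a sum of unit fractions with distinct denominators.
1/13 + 1/494

Greedy algorithm:
3/38: ceiling(38/3) = 13, use 1/13
1/494: ceiling(494/1) = 494, use 1/494
Result: 3/38 = 1/13 + 1/494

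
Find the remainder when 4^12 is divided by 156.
40

Repeated squaring. Binary of 12 = 1100.
4^1 ≡ 4 (mod 156); 4^2 ≡ 16 (mod 156); 4^4 ≡ 100 (mod 156); 4^8 ≡ 16 (mod 156)
4^12 = 4^4 × 4^8 ≡ 40 (mod 156)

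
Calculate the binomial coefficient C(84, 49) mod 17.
11

Using Lucas' theorem:
Write n=84 and k=49 in base 17:
n in base 17: [4, 16]
k in base 17: [2, 15]
C(84,49) mod 17 = ∏ C(n_i, k_i) mod 17
Digit binomials (mod 17): C(4,2) = 6; C(16,15) = 16
Product: 6 × 16 = 96 ≡ 11 (mod 17)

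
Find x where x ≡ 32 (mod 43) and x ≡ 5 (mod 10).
75

Using Chinese Remainder Theorem:
M = 43 × 10 = 430
M1 = 10, M2 = 43
y1 = 10^(-1) mod 43 = 13
y2 = 43^(-1) mod 10 = 7
x = (32×10×13 + 5×43×7) mod 430 = 75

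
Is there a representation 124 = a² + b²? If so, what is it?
Not possible

Factorization: 124 = 2^2 × 31
By Fermat: n is sum of two squares iff every prime p ≡ 3 (mod 4) appears to even power.
Prime(s) ≡ 3 (mod 4) with odd exponent: [(31, 1)]
Therefore 124 cannot be expressed as a² + b².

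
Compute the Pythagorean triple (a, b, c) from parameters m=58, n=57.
(115, 6612, 6613)

Euclid's formula: a = m² - n², b = 2mn, c = m² + n²
m = 58, n = 57
a = 58² - 57² = 3364 - 3249 = 115
b = 2 × 58 × 57 = 6612
c = 58² + 57² = 3364 + 3249 = 6613
Verification: 115² + 6612² = 13225 + 43718544 = 43731769 = 6613² ✓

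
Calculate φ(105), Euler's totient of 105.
48

105 = 3 × 5 × 7
φ(n) = n × ∏(1 - 1/p) for each prime p dividing n
φ(105) = 105 × (1 - 1/3) × (1 - 1/5) × (1 - 1/7) = 48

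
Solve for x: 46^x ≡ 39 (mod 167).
5

Baby-step giant-step with step n = ⌈√167⌉ = 13.
Baby steps 46^j mod 167 (j:value) for j=0..12: 0:1, 1:46, 2:112, 3:142, 4:19, 5:39, 6:124, 7:26, 8:27, 9:73, 10:18, 11:160, 12:12.
h = 39 is already in the table at j=5, so x = 5.
Check: 46^5 ≡ 39 (mod 167).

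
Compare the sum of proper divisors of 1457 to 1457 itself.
deficient

Proper divisors of 1457: sum = 1 + 31 + 47 = 79
Since 79 < 1457, 1457 is deficient.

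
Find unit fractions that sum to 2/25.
1/13 + 1/325

Greedy algorithm:
2/25: ceiling(25/2) = 13, use 1/13
1/325: ceiling(325/1) = 325, use 1/325
Result: 2/25 = 1/13 + 1/325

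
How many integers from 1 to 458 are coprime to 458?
228

458 = 2 × 229
φ(n) = n × ∏(1 - 1/p) for each prime p dividing n
φ(458) = 458 × (1 - 1/2) × (1 - 1/229) = 228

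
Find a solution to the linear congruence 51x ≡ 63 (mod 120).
x ≡ 13 (mod 40)

gcd(51, 120) = 3, which divides 63, so solutions exist.
Divide through by 3: 17x ≡ 21 (mod 40).
Find 17^(-1) mod 40 by the extended Euclidean algorithm:
40 = 2 × 17 + 6  ⟹  6 = (1)·40 + (-2)·17
17 = 2 × 6 + 5  ⟹  5 = (-2)·40 + (5)·17
6 = 1 × 5 + 1  ⟹  1 = (3)·40 + (-7)·17
So (-7)·17 ≡ 1 (mod 40), i.e. 17^(-1) ≡ -7 ≡ 33 (mod 40).
x ≡ 33 × 21 = 693 ≡ 13 (mod 40).
Check: 51 × 13 = 663 ≡ 63 (mod 120).
x ≡ 13 (mod 40), giving 3 solutions mod 120.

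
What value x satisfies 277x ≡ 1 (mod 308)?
149

gcd(277, 308) = 1, so the inverse exists.
Extended Euclidean algorithm on (308, 277):
308 = 1 × 277 + 31  ⟹  31 = (1)·308 + (-1)·277
277 = 8 × 31 + 29  ⟹  29 = (-8)·308 + (9)·277
31 = 1 × 29 + 2  ⟹  2 = (9)·308 + (-10)·277
29 = 14 × 2 + 1  ⟹  1 = (-134)·308 + (149)·277
So (149)·277 ≡ 1 (mod 308), i.e. 277^(-1) ≡ 149 (mod 308).
Check: 277 × 149 = 41273 ≡ 1 (mod 308)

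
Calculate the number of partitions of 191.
1820701100652

p(n) counts ways to write n as a sum of positive integers (order ignored).
Euler's pentagonal recurrence: p(k) = p(k-1) + p(k-2) - p(k-5) - p(k-7) + p(k-12) + p(k-15) - ... (offsets j(3j∓1)/2, signs ++--, p(0)=1, p(<0)=0).
DP table for k = 0..190: p(0)=1, p(1)=1, p(2)=2, p(3)=3, p(4)=5, p(5)=7, p(6)=11, p(7)=15, p(8)=22, p(9)=30, p(10)=42, p(11)=56, p(12)=77, p(13)=101, p(14)=135, p(15)=176, p(16)=231, p(17)=297, p(18)=385, p(19)=490, p(20)=627, p(21)=792, p(22)=1002, p(23)=1255, p(24)=1575, p(25)=1958, p(26)=2436, p(27)=3010, p(28)=3718, p(29)=4565, p(30)=5604, p(31)=6842, p(32)=8349, p(33)=10143, p(34)=12310, p(35)=14883, p(36)=17977, p(37)=21637, p(38)=26015, p(39)=31185, p(40)=37338, p(41)=44583, p(42)=53174, p(43)=63261, p(44)=75175, p(45)=89134, p(46)=105558, p(47)=124754, p(48)=147273, p(49)=173525, p(50)=204226, p(51)=239943, p(52)=281589, p(53)=329931, p(54)=386155, p(55)=451276, p(56)=526823, p(57)=614154, p(58)=715220, p(59)=831820, p(60)=966467, p(61)=1121505, p(62)=1300156, p(63)=1505499, p(64)=1741630, p(65)=2012558, p(66)=2323520, p(67)=2679689, p(68)=3087735, p(69)=3554345, p(70)=4087968, p(71)=4697205, p(72)=5392783, p(73)=6185689, p(74)=7089500, p(75)=8118264, p(76)=9289091, p(77)=10619863, p(78)=12132164, p(79)=13848650, p(80)=15796476, p(81)=18004327, p(82)=20506255, p(83)=23338469, p(84)=26543660, p(85)=30167357, p(86)=34262962, p(87)=38887673, p(88)=44108109, p(89)=49995925, p(90)=56634173, p(91)=64112359, p(92)=72533807, p(93)=82010177, p(94)=92669720, p(95)=104651419, p(96)=118114304, p(97)=133230930, p(98)=150198136, p(99)=169229875, p(100)=190569292, p(101)=214481126, p(102)=241265379, p(103)=271248950, p(104)=304801365, p(105)=342325709, p(106)=384276336, p(107)=431149389, p(108)=483502844, p(109)=541946240, p(110)=607163746, p(111)=679903203, p(112)=761002156, p(113)=851376628, p(114)=952050665, p(115)=1064144451, p(116)=1188908248, p(117)=1327710076, p(118)=1482074143, p(119)=1653668665, p(120)=1844349560, p(121)=2056148051, p(122)=2291320912, p(123)=2552338241, p(124)=2841940500, p(125)=3163127352, p(126)=3519222692, p(127)=3913864295, p(128)=4351078600, p(129)=4835271870, p(130)=5371315400, p(131)=5964539504, p(132)=6620830889, p(133)=7346629512, p(134)=8149040695, p(135)=9035836076, p(136)=10015581680, p(137)=11097645016, p(138)=12292341831, p(139)=13610949895, p(140)=15065878135, p(141)=16670689208, p(142)=18440293320, p(143)=20390982757, p(144)=22540654445, p(145)=24908858009, p(146)=27517052599, p(147)=30388671978, p(148)=33549419497, p(149)=37027355200, p(150)=40853235313, p(151)=45060624582, p(152)=49686288421, p(153)=54770336324, p(154)=60356673280, p(155)=66493182097, p(156)=73232243759, p(157)=80630964769, p(158)=88751778802, p(159)=97662728555, p(160)=107438159466, p(161)=118159068427, p(162)=129913904637, p(163)=142798995930, p(164)=156919475295, p(165)=172389800255, p(166)=189334822579, p(167)=207890420102, p(168)=228204732751, p(169)=250438925115, p(170)=274768617130, p(171)=301384802048, p(172)=330495499613, p(173)=362326859895, p(174)=397125074750, p(175)=435157697830, p(176)=476715857290, p(177)=522115831195, p(178)=571701605655, p(179)=625846753120, p(180)=684957390936, p(181)=749474411781, p(182)=819876908323, p(183)=896684817527, p(184)=980462880430, p(185)=1071823774337, p(186)=1171432692373, p(187)=1280011042268, p(188)=1398341745571, p(189)=1527273599625, p(190)=1667727404093.
Final step: p(191) = p(190) + p(189) - p(186) - p(184) + p(179) + p(176) - p(169) - p(165) + p(156) + p(151) - p(140) - p(134) + p(121) + p(114) - p(99) - p(91) + p(74) + p(65) - p(46) - p(36) + p(15) + p(4)
= 1667727404093 + 1527273599625 - 1171432692373 - 980462880430 + 625846753120 + 476715857290 - 250438925115 - 172389800255 + 73232243759 + 45060624582 - 15065878135 - 8149040695 + 2056148051 + 952050665 - 169229875 - 64112359 + 7089500 + 2012558 - 105558 - 17977 + 176 + 5
= 1820701100652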